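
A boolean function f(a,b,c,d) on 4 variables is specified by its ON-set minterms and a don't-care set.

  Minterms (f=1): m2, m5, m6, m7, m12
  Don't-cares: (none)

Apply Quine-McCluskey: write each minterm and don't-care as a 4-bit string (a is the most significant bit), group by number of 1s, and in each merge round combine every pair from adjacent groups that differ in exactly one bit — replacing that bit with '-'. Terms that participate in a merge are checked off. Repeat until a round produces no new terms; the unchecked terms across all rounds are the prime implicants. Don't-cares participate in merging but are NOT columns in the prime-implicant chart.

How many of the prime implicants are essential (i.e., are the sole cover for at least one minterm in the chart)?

3

[col 0] 0010*, 0101*, 0110*, 0111*, 1100
[col 1] 0-10, 01-1, 011-
Prime implicants: 0-10, 01-1, 011-, 1100
PI chart (minterm → PIs covering it):
  2 | 0-10  (sole → essential)
  5 | 01-1  (sole → essential)
  6 | 0-10,011-
  7 | 01-1,011-
  12 | 1100  (sole → essential)
Essential prime implicants: 0-10, 01-1, 1100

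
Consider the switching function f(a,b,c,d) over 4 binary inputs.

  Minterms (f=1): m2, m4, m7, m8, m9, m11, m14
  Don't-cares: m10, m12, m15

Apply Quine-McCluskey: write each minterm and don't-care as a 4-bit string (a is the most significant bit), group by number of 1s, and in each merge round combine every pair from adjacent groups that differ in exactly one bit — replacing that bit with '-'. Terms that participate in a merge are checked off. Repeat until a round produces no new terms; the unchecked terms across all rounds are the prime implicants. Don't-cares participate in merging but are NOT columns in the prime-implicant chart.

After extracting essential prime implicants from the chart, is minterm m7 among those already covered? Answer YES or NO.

Round 0: 0010✓ 0100✓ 0111✓ 1000✓ 1001✓ 1010✓ 1011✓ 1100✓ 1110✓ 1111✓
Round 1: -010 -100 -111 1-00✓ 1-10✓ 1-11✓ 10-0✓ 10-1✓ 100-✓ 101-✓ 11-0✓ 111-✓
Round 2: 1--0 1-1- 10--
PIs = {-010, -100, -111, 1--0, 1-1-, 10--}
Coverage chart:
  m2: -010 ←essential
  m4: -100 ←essential
  m7: -111 ←essential
  m8: 1--0,10--
  m9: 10-- ←essential
  m11: 1-1-,10--
  m14: 1--0,1-1-
Essential: -010, -100, -111, 10--

YES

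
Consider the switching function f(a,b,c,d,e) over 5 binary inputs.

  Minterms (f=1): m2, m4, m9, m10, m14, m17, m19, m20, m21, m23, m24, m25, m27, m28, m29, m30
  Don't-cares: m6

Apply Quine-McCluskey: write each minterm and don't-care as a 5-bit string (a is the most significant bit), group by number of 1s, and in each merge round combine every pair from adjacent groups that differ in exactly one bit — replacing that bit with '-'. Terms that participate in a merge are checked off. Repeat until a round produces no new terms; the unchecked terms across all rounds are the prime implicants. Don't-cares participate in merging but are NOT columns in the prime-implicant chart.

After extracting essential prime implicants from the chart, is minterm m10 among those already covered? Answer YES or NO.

Round 0: 00010✓ 00100✓ 00110✓ 01001✓ 01010✓ 01110✓ 10001✓ 10011✓ 10100✓ 10101✓ 10111✓ 11000✓ 11001✓ 11011✓ 11100✓ 11101✓ 11110✓
Round 1: -0100 -1001 -1110 0-010✓ 0-110✓ 00-10✓ 001-0 01-10✓ 1-001✓ 1-011✓ 1-100✓ 1-101✓ 10-01✓ 10-11✓ 100-1✓ 101-1✓ 1010-✓ 11-00✓ 11-01✓ 110-1✓ 1100-✓ 111-0 1110-✓
Round 2: 0--10 1--01 1-0-1 1-10- 10--1 11-0-
PIs = {-0100, -1001, -1110, 0--10, 001-0, 1--01, 1-0-1, 1-10-, 10--1, 11-0-, 111-0}
Coverage chart:
  m2: 0--10 ←essential
  m4: -0100,001-0
  m9: -1001 ←essential
  m10: 0--10 ←essential
  m14: -1110,0--10
  m17: 1--01,1-0-1,10--1
  m19: 1-0-1,10--1
  m20: -0100,1-10-
  m21: 1--01,1-10-,10--1
  m23: 10--1 ←essential
  m24: 11-0- ←essential
  m25: -1001,1--01,1-0-1,11-0-
  m27: 1-0-1 ←essential
  m28: 1-10-,11-0-,111-0
  m29: 1--01,1-10-,11-0-
  m30: -1110,111-0
Essential: -1001, 0--10, 1-0-1, 10--1, 11-0-

YES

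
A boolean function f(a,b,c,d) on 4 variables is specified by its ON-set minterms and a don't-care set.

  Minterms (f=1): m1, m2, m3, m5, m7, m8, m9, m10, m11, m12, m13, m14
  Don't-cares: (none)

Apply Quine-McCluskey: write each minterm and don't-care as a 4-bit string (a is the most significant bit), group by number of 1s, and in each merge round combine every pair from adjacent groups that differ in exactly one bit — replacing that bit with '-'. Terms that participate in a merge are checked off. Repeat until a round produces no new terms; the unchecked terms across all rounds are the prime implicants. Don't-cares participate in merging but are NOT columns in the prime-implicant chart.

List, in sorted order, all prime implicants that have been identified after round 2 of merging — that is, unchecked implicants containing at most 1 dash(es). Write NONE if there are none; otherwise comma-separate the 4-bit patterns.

size-2^0 implicants → 0001(✓)  0010(✓)  0011(✓)  0101(✓)  0111(✓)  1000(✓)  1001(✓)  1010(✓)  1011(✓)  1100(✓)  1101(✓)  1110(✓)
size-2^1 implicants → -001(✓)  -010(✓)  -011(✓)  -101(✓)  0-01(✓)  0-11(✓)  00-1(✓)  001-(✓)  01-1(✓)  1-00(✓)  1-01(✓)  1-10(✓)  10-0(✓)  10-1(✓)  100-(✓)  101-(✓)  11-0(✓)  110-(✓)
size-2^2 implicants → --01  -0-1  -01-  0--1  1--0  1-0-  10--
Unchecked terms (primes): --01, -0-1, -01-, 0--1, 1--0, 1-0-, 10--

NONE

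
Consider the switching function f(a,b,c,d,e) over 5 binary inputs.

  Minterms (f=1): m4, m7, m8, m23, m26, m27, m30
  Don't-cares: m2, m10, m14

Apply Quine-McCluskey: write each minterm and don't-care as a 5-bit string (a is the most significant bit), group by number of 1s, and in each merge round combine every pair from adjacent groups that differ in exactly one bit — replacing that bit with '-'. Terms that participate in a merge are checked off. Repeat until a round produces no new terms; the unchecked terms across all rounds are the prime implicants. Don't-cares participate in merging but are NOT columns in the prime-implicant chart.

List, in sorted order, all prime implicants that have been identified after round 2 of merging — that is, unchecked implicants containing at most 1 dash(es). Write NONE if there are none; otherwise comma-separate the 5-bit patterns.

-0111, 0-010, 00100, 010-0, 1101-

size-2^0 implicants → 00010(✓)  00100  00111(✓)  01000(✓)  01010(✓)  01110(✓)  10111(✓)  11010(✓)  11011(✓)  11110(✓)
size-2^1 implicants → -0111  -1010(✓)  -1110(✓)  0-010  01-10(✓)  010-0  11-10(✓)  1101-
size-2^2 implicants → -1-10
Unchecked terms (primes): -0111, -1-10, 0-010, 00100, 010-0, 1101-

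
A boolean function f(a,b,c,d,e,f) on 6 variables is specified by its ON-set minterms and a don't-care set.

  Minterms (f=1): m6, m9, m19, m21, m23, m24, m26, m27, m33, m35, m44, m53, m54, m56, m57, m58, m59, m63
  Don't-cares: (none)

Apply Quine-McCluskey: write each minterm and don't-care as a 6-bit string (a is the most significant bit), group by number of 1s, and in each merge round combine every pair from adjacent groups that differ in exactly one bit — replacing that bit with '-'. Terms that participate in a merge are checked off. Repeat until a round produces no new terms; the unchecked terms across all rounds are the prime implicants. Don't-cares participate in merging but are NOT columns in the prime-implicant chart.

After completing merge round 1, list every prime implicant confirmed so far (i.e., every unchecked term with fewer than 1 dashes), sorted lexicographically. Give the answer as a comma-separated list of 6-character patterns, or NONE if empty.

[col 0] 000110, 001001, 010011*, 010101*, 010111*, 011000*, 011010*, 011011*, 100001*, 100011*, 101100, 110101*, 110110, 111000*, 111001*, 111010*, 111011*, 111111*
[col 1] -10101, -11000*, -11010*, -11011*, 01-011, 010-11, 0101-1, 0110-0*, 01101-*, 1000-1, 111-11, 1110-0*, 1110-1*, 11100-*, 11101-*
[col 2] -110-0, -1101-, 1110--
Prime implicants: -10101, -110-0, -1101-, 000110, 001001, 01-011, 010-11, 0101-1, 1000-1, 101100, 110110, 111-11, 1110--

000110, 001001, 101100, 110110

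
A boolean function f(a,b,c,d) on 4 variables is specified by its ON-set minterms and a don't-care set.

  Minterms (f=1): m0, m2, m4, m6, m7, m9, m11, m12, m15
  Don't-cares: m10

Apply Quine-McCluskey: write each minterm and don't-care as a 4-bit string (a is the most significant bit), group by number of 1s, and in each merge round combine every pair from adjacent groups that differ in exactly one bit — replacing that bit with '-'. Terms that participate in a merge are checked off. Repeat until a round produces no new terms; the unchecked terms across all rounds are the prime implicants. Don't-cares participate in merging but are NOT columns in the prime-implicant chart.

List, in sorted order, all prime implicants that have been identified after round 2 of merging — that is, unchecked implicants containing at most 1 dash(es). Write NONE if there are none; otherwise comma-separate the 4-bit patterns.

-010, -100, -111, 011-, 1-11, 10-1, 101-

Round 0: 0000✓ 0010✓ 0100✓ 0110✓ 0111✓ 1001✓ 1010✓ 1011✓ 1100✓ 1111✓
Round 1: -010 -100 -111 0-00✓ 0-10✓ 00-0✓ 01-0✓ 011- 1-11 10-1 101-
Round 2: 0--0
PIs = {-010, -100, -111, 0--0, 011-, 1-11, 10-1, 101-}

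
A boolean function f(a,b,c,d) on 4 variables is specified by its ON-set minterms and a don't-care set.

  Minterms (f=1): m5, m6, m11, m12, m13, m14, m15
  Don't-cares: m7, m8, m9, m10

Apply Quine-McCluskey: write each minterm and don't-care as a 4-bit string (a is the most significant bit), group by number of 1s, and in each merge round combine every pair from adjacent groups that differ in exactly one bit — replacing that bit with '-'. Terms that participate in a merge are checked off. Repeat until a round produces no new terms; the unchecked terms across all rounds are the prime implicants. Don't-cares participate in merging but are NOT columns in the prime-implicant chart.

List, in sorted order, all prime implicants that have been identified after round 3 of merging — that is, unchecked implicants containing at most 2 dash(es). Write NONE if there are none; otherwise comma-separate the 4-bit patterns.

-1-1, -11-

size-2^0 implicants → 0101(✓)  0110(✓)  0111(✓)  1000(✓)  1001(✓)  1010(✓)  1011(✓)  1100(✓)  1101(✓)  1110(✓)  1111(✓)
size-2^1 implicants → -101(✓)  -110(✓)  -111(✓)  01-1(✓)  011-(✓)  1-00(✓)  1-01(✓)  1-10(✓)  1-11(✓)  10-0(✓)  10-1(✓)  100-(✓)  101-(✓)  11-0(✓)  11-1(✓)  110-(✓)  111-(✓)
size-2^2 implicants → -1-1  -11-  1--0(✓)  1--1(✓)  1-0-(✓)  1-1-(✓)  10--(✓)  11--(✓)
size-2^3 implicants → 1---
Unchecked terms (primes): -1-1, -11-, 1---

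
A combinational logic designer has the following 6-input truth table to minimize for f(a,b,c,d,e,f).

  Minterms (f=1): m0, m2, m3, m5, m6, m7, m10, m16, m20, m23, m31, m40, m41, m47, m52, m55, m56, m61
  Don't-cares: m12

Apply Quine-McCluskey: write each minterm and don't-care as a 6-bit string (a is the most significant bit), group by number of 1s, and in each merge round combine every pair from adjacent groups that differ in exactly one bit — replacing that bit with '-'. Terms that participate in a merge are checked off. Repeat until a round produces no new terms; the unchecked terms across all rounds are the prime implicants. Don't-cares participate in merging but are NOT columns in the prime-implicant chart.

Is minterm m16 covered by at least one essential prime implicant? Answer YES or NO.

Round 0: 000000✓ 000010✓ 000011✓ 000101✓ 000110✓ 000111✓ 001010✓ 001100 010000✓ 010100✓ 010111✓ 011111✓ 101000✓ 101001✓ 101111 110100✓ 110111✓ 111000✓ 111101
Round 1: -10100 -10111 0-0000 0-0111 00-010 000-10✓ 000-11✓ 0000-0 00001-✓ 0001-1 00011-✓ 01-111 010-00 1-1000 10100-
Round 2: 000-1-
PIs = {-10100, -10111, 0-0000, 0-0111, 00-010, 000-1-, 0000-0, 0001-1, 001100, 01-111, 010-00, 1-1000, 10100-, 101111, 111101}
Coverage chart:
  m0: 0-0000,0000-0
  m2: 00-010,000-1-,0000-0
  m3: 000-1- ←essential
  m5: 0001-1 ←essential
  m6: 000-1- ←essential
  m7: 0-0111,000-1-,0001-1
  m10: 00-010 ←essential
  m16: 0-0000,010-00
  m20: -10100,010-00
  m23: -10111,0-0111,01-111
  m31: 01-111 ←essential
  m40: 1-1000,10100-
  m41: 10100- ←essential
  m47: 101111 ←essential
  m52: -10100 ←essential
  m55: -10111 ←essential
  m56: 1-1000 ←essential
  m61: 111101 ←essential
Essential: -10100, -10111, 00-010, 000-1-, 0001-1, 01-111, 1-1000, 10100-, 101111, 111101

NO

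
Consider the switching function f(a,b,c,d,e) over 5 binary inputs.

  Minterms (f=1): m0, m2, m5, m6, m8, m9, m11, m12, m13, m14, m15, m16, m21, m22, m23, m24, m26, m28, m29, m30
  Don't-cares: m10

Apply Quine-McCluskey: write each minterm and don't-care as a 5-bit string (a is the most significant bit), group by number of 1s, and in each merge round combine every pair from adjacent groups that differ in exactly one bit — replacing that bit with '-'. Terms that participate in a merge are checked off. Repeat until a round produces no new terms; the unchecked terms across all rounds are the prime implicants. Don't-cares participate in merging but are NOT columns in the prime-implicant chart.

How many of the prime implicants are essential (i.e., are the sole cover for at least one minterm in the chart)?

Round 0: 00000✓ 00010✓ 00101✓ 00110✓ 01000✓ 01001✓ 01010✓ 01011✓ 01100✓ 01101✓ 01110✓ 01111✓ 10000✓ 10101✓ 10110✓ 10111✓ 11000✓ 11010✓ 11100✓ 11101✓ 11110✓
Round 1: -0000✓ -0101✓ -0110✓ -1000✓ -1010✓ -1100✓ -1101✓ -1110✓ 0-000✓ 0-010✓ 0-101✓ 0-110✓ 00-10✓ 000-0✓ 01-00✓ 01-01✓ 01-10✓ 01-11✓ 010-0✓ 010-1✓ 0100-✓ 0101-✓ 011-0✓ 011-1✓ 0110-✓ 0111-✓ 1-000✓ 1-101✓ 1-110✓ 101-1 1011- 11-00✓ 11-10✓ 110-0✓ 111-0✓ 1110-✓
Round 2: --000 --101 --110 -1-00✓ -1-10✓ -10-0✓ -11-0✓ -110- 0--10 0-0-0 01--0✓ 01--1✓ 01-0-✓ 01-1-✓ 010--✓ 011--✓ 11--0✓
Round 3: -1--0 01---
PIs = {--000, --101, --110, -1--0, -110-, 0--10, 0-0-0, 01---, 101-1, 1011-}
Coverage chart:
  m0: --000,0-0-0
  m2: 0--10,0-0-0
  m5: --101 ←essential
  m6: --110,0--10
  m8: --000,-1--0,0-0-0,01---
  m9: 01--- ←essential
  m11: 01--- ←essential
  m12: -1--0,-110-,01---
  m13: --101,-110-,01---
  m14: --110,-1--0,0--10,01---
  m15: 01--- ←essential
  m16: --000 ←essential
  m21: --101,101-1
  m22: --110,1011-
  m23: 101-1,1011-
  m24: --000,-1--0
  m26: -1--0 ←essential
  m28: -1--0,-110-
  m29: --101,-110-
  m30: --110,-1--0
Essential: --000, --101, -1--0, 01---

4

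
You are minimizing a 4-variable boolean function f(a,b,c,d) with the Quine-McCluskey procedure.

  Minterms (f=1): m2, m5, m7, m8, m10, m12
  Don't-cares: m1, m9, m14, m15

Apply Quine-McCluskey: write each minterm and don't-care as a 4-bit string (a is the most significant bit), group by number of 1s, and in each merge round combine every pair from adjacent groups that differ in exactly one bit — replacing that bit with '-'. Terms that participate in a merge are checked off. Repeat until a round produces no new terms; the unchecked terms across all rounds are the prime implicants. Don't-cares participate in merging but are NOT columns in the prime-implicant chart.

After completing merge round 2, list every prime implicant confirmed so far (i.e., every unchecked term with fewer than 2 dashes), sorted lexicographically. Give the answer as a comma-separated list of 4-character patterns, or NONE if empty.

-001, -010, -111, 0-01, 01-1, 100-, 111-

size-2^0 implicants → 0001(✓)  0010(✓)  0101(✓)  0111(✓)  1000(✓)  1001(✓)  1010(✓)  1100(✓)  1110(✓)  1111(✓)
size-2^1 implicants → -001  -010  -111  0-01  01-1  1-00(✓)  1-10(✓)  10-0(✓)  100-  11-0(✓)  111-
size-2^2 implicants → 1--0
Unchecked terms (primes): -001, -010, -111, 0-01, 01-1, 1--0, 100-, 111-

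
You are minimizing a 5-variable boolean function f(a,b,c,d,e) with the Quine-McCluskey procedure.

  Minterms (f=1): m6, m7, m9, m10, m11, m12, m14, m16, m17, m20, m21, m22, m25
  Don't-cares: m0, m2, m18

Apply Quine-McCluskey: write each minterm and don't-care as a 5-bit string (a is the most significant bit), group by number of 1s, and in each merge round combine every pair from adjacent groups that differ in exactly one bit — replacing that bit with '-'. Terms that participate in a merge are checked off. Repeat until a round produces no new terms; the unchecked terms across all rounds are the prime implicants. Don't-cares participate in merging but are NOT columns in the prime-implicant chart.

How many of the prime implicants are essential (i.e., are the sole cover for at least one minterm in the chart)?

3

size-2^0 implicants → 00000(✓)  00010(✓)  00110(✓)  00111(✓)  01001(✓)  01010(✓)  01011(✓)  01100(✓)  01110(✓)  10000(✓)  10001(✓)  10010(✓)  10100(✓)  10101(✓)  10110(✓)  11001(✓)
size-2^1 implicants → -0000(✓)  -0010(✓)  -0110(✓)  -1001  0-010(✓)  0-110(✓)  00-10(✓)  000-0(✓)  0011-  01-10(✓)  010-1  0101-  011-0  1-001  10-00(✓)  10-01(✓)  10-10(✓)  100-0(✓)  1000-(✓)  101-0(✓)  1010-(✓)
size-2^2 implicants → -0-10  -00-0  0--10  10--0  10-0-
Unchecked terms (primes): -0-10, -00-0, -1001, 0--10, 0011-, 010-1, 0101-, 011-0, 1-001, 10--0, 10-0-
Minterm coverage:
  m6 ⊆ -0-10,0--10,0011-
  m7 ⊆ 0011- [E]
  m9 ⊆ -1001,010-1
  m10 ⊆ 0--10,0101-
  m11 ⊆ 010-1,0101-
  m12 ⊆ 011-0 [E]
  m14 ⊆ 0--10,011-0
  m16 ⊆ -00-0,10--0,10-0-
  m17 ⊆ 1-001,10-0-
  m20 ⊆ 10--0,10-0-
  m21 ⊆ 10-0- [E]
  m22 ⊆ -0-10,10--0
  m25 ⊆ -1001,1-001
E = {0011-, 011-0, 10-0-}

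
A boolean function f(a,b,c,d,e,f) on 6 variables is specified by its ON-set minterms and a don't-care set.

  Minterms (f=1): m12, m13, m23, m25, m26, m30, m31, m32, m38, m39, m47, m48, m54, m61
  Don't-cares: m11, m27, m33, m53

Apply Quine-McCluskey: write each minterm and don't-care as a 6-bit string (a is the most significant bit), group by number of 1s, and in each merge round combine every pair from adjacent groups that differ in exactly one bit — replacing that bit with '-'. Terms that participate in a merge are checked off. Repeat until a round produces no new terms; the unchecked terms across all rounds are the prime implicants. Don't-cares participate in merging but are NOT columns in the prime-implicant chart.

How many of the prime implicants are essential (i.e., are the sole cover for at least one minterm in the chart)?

8

[col 0] 001011*, 001100*, 001101*, 010111*, 011001*, 011010*, 011011*, 011110*, 011111*, 100000*, 100001*, 100110*, 100111*, 101111*, 110000*, 110101*, 110110*, 111101*
[col 1] 0-1011, 00110-, 01-111, 011-10*, 011-11*, 0110-1, 01101-*, 01111-*, 1-0000, 1-0110, 10-111, 10000-, 10011-, 11-101
[col 2] 011-1-
Prime implicants: 0-1011, 00110-, 01-111, 011-1-, 0110-1, 1-0000, 1-0110, 10-111, 10000-, 10011-, 11-101
PI chart (minterm → PIs covering it):
  12 | 00110-  (sole → essential)
  13 | 00110-  (sole → essential)
  23 | 01-111  (sole → essential)
  25 | 0110-1  (sole → essential)
  26 | 011-1-  (sole → essential)
  30 | 011-1-  (sole → essential)
  31 | 01-111,011-1-
  32 | 1-0000,10000-
  38 | 1-0110,10011-
  39 | 10-111,10011-
  47 | 10-111  (sole → essential)
  48 | 1-0000  (sole → essential)
  54 | 1-0110  (sole → essential)
  61 | 11-101  (sole → essential)
Essential prime implicants: 00110-, 01-111, 011-1-, 0110-1, 1-0000, 1-0110, 10-111, 11-101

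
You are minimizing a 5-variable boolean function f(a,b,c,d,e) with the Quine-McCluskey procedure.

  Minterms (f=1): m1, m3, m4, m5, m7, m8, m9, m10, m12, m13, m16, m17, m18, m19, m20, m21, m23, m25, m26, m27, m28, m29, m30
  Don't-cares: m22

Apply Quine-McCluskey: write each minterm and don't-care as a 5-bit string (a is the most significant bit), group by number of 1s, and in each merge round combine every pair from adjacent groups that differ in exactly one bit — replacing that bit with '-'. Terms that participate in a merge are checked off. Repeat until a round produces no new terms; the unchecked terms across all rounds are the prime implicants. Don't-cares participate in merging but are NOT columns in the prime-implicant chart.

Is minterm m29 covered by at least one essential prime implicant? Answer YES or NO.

Round 0: 00001✓ 00011✓ 00100✓ 00101✓ 00111✓ 01000✓ 01001✓ 01010✓ 01100✓ 01101✓ 10000✓ 10001✓ 10010✓ 10011✓ 10100✓ 10101✓ 10110✓ 10111✓ 11001✓ 11010✓ 11011✓ 11100✓ 11101✓ 11110✓
Round 1: -0001✓ -0011✓ -0100✓ -0101✓ -0111✓ -1001✓ -1010 -1100✓ -1101✓ 0-001✓ 0-100✓ 0-101✓ 00-01✓ 00-11✓ 000-1✓ 001-1✓ 0010-✓ 01-00✓ 01-01✓ 010-0 0100-✓ 0110-✓ 1-001✓ 1-010✓ 1-011✓ 1-100✓ 1-101✓ 1-110✓ 10-00✓ 10-01✓ 10-10✓ 10-11✓ 100-0✓ 100-1✓ 1000-✓ 1001-✓ 101-0✓ 101-1✓ 1010-✓ 1011-✓ 11-01✓ 11-10✓ 110-1✓ 1101-✓ 111-0✓ 1110-✓
Round 2: --001✓ --100✓ --101✓ -0-01✓ -0-11✓ -00-1✓ -01-1✓ -010-✓ -1-01✓ -110-✓ 0--01✓ 0-10-✓ 00--1✓ 01-0- 1--01✓ 1--10 1-0-1 1-01- 1-1-0 1-10-✓ 10--0✓ 10--1✓ 10-0-✓ 10-1-✓ 100--✓ 101--✓
Round 3: ---01 --10- -0--1 10---
PIs = {---01, --10-, -0--1, -1010, 01-0-, 010-0, 1--10, 1-0-1, 1-01-, 1-1-0, 10---}
Coverage chart:
  m1: ---01,-0--1
  m3: -0--1 ←essential
  m4: --10- ←essential
  m5: ---01,--10-,-0--1
  m7: -0--1 ←essential
  m8: 01-0-,010-0
  m9: ---01,01-0-
  m10: -1010,010-0
  m12: --10-,01-0-
  m13: ---01,--10-,01-0-
  m16: 10--- ←essential
  m17: ---01,-0--1,1-0-1,10---
  m18: 1--10,1-01-,10---
  m19: -0--1,1-0-1,1-01-,10---
  m20: --10-,1-1-0,10---
  m21: ---01,--10-,-0--1,10---
  m23: -0--1,10---
  m25: ---01,1-0-1
  m26: -1010,1--10,1-01-
  m27: 1-0-1,1-01-
  m28: --10-,1-1-0
  m29: ---01,--10-
  m30: 1--10,1-1-0
Essential: --10-, -0--1, 10---

YES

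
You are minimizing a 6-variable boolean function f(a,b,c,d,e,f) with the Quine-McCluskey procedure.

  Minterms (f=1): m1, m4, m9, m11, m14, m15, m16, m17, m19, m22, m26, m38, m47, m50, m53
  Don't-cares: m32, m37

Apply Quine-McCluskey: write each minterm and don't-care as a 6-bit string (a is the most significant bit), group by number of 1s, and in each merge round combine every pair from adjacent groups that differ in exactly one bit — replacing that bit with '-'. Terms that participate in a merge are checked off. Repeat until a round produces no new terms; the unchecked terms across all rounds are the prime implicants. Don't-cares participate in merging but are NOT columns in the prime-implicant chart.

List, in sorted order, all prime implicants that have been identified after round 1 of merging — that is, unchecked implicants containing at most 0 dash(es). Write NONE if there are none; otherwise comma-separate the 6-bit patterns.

size-2^0 implicants → 000001(✓)  000100  001001(✓)  001011(✓)  001110(✓)  001111(✓)  010000(✓)  010001(✓)  010011(✓)  010110  011010  100000  100101(✓)  100110  101111(✓)  110010  110101(✓)
size-2^1 implicants → -01111  0-0001  00-001  001-11  0010-1  00111-  0100-1  01000-  1-0101
Unchecked terms (primes): -01111, 0-0001, 00-001, 000100, 001-11, 0010-1, 00111-, 0100-1, 01000-, 010110, 011010, 1-0101, 100000, 100110, 110010

000100, 010110, 011010, 100000, 100110, 110010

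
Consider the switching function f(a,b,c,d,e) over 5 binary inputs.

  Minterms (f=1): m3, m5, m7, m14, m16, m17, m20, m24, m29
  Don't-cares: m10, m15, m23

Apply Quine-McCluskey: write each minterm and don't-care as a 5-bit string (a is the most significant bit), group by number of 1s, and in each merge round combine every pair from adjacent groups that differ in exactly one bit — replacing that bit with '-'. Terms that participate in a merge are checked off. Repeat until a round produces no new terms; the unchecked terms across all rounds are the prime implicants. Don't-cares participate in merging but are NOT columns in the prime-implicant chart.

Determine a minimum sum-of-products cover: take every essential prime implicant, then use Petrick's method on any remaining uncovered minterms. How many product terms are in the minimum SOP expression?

Round 0: 00011✓ 00101✓ 00111✓ 01010✓ 01110✓ 01111✓ 10000✓ 10001✓ 10100✓ 10111✓ 11000✓ 11101
Round 1: -0111 0-111 00-11 001-1 01-10 0111- 1-000 10-00 1000-
PIs = {-0111, 0-111, 00-11, 001-1, 01-10, 0111-, 1-000, 10-00, 1000-, 11101}
Coverage chart:
  m3: 00-11 ←essential
  m5: 001-1 ←essential
  m7: -0111,0-111,00-11,001-1
  m14: 01-10,0111-
  m16: 1-000,10-00,1000-
  m17: 1000- ←essential
  m20: 10-00 ←essential
  m24: 1-000 ←essential
  m29: 11101 ←essential
Essential: 00-11, 001-1, 1-000, 10-00, 1000-, 11101
Petrick residual → 01-10
Min cover (7 terms): a'b'de + a'b'ce + a'bde' + ac'd'e' + ab'd'e' + ab'c'd' + abcd'e

7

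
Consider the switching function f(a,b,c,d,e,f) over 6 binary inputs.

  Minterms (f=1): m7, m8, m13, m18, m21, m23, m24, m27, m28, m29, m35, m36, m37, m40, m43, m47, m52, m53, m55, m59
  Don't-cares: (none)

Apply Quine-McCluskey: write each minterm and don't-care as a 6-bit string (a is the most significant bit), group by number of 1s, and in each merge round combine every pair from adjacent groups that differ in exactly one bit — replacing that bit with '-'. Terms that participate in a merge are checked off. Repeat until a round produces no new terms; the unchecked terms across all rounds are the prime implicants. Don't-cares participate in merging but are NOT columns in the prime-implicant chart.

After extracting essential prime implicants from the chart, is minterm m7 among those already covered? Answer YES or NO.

YES

size-2^0 implicants → 000111(✓)  001000(✓)  001101(✓)  010010  010101(✓)  010111(✓)  011000(✓)  011011(✓)  011100(✓)  011101(✓)  100011(✓)  100100(✓)  100101(✓)  101000(✓)  101011(✓)  101111(✓)  110100(✓)  110101(✓)  110111(✓)  111011(✓)
size-2^1 implicants → -01000  -10101(✓)  -10111(✓)  -11011  0-0111  0-1000  0-1101  01-101  0101-1(✓)  011-00  01110-  1-0100(✓)  1-0101(✓)  1-1011  10-011  10010-(✓)  101-11  1101-1(✓)  11010-(✓)
size-2^2 implicants → -101-1  1-010-
Unchecked terms (primes): -01000, -101-1, -11011, 0-0111, 0-1000, 0-1101, 01-101, 010010, 011-00, 01110-, 1-010-, 1-1011, 10-011, 101-11
Minterm coverage:
  m7 ⊆ 0-0111 [E]
  m8 ⊆ -01000,0-1000
  m13 ⊆ 0-1101 [E]
  m18 ⊆ 010010 [E]
  m21 ⊆ -101-1,01-101
  m23 ⊆ -101-1,0-0111
  m24 ⊆ 0-1000,011-00
  m27 ⊆ -11011 [E]
  m28 ⊆ 011-00,01110-
  m29 ⊆ 0-1101,01-101,01110-
  m35 ⊆ 10-011 [E]
  m36 ⊆ 1-010- [E]
  m37 ⊆ 1-010- [E]
  m40 ⊆ -01000 [E]
  m43 ⊆ 1-1011,10-011,101-11
  m47 ⊆ 101-11 [E]
  m52 ⊆ 1-010- [E]
  m53 ⊆ -101-1,1-010-
  m55 ⊆ -101-1 [E]
  m59 ⊆ -11011,1-1011
E = {-01000, -101-1, -11011, 0-0111, 0-1101, 010010, 1-010-, 10-011, 101-11}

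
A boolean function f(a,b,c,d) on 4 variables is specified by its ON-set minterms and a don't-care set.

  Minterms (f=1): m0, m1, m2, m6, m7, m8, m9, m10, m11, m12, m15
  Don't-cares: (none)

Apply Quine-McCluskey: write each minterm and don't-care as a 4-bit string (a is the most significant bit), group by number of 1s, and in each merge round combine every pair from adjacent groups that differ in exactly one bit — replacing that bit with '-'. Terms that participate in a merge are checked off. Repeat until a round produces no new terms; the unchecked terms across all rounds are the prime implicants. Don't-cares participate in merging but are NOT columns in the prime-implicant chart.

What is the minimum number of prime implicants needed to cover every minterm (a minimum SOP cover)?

size-2^0 implicants → 0000(✓)  0001(✓)  0010(✓)  0110(✓)  0111(✓)  1000(✓)  1001(✓)  1010(✓)  1011(✓)  1100(✓)  1111(✓)
size-2^1 implicants → -000(✓)  -001(✓)  -010(✓)  -111  0-10  00-0(✓)  000-(✓)  011-  1-00  1-11  10-0(✓)  10-1(✓)  100-(✓)  101-(✓)
size-2^2 implicants → -0-0  -00-  10--
Unchecked terms (primes): -0-0, -00-, -111, 0-10, 011-, 1-00, 1-11, 10--
Minterm coverage:
  m0 ⊆ -0-0,-00-
  m1 ⊆ -00- [E]
  m2 ⊆ -0-0,0-10
  m6 ⊆ 0-10,011-
  m7 ⊆ -111,011-
  m8 ⊆ -0-0,-00-,1-00,10--
  m9 ⊆ -00-,10--
  m10 ⊆ -0-0,10--
  m11 ⊆ 1-11,10--
  m12 ⊆ 1-00 [E]
  m15 ⊆ -111,1-11
E = {-00-, 1-00}
Petrick residual → -0-0, 011-, 1-11
Cover = b'd' + b'c' + a'bc + ac'd' + acd  |cover|=5

5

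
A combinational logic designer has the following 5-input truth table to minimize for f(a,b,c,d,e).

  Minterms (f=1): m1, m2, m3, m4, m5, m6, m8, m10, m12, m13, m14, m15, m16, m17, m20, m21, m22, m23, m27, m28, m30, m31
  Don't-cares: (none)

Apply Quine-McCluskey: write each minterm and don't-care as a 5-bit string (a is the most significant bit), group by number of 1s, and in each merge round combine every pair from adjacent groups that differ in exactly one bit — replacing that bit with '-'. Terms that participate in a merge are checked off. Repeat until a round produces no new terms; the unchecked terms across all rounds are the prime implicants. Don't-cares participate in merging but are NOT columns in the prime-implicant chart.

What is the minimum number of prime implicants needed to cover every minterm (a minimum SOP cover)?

[col 0] 00001*, 00010*, 00011*, 00100*, 00101*, 00110*, 01000*, 01010*, 01100*, 01101*, 01110*, 01111*, 10000*, 10001*, 10100*, 10101*, 10110*, 10111*, 11011*, 11100*, 11110*, 11111*
[col 1] -0001*, -0100*, -0101*, -0110*, -1100*, -1110*, -1111*, 0-010*, 0-100*, 0-101*, 0-110*, 00-01*, 00-10*, 000-1, 0001-, 001-0*, 0010-*, 01-00*, 01-10*, 010-0*, 011-0*, 011-1*, 0110-*, 0111-*, 1-100*, 1-110*, 1-111*, 10-00*, 10-01*, 1000-*, 101-0*, 101-1*, 1010-*, 1011-*, 11-11, 111-0*, 1111-*
[col 2] --100*, --110*, -0-01, -01-0*, -010-, -11-0*, -111-, 0--10, 0-1-0*, 0-10-, 01--0, 011--, 1-1-0*, 1-11-, 10-0-, 101--
[col 3] --1-0
Prime implicants: --1-0, -0-01, -010-, -111-, 0--10, 0-10-, 000-1, 0001-, 01--0, 011--, 1-11-, 10-0-, 101--, 11-11
PI chart (minterm → PIs covering it):
  1 | -0-01,000-1
  2 | 0--10,0001-
  3 | 000-1,0001-
  4 | --1-0,-010-,0-10-
  5 | -0-01,-010-,0-10-
  6 | --1-0,0--10
  8 | 01--0  (sole → essential)
  10 | 0--10,01--0
  12 | --1-0,0-10-,01--0,011--
  13 | 0-10-,011--
  14 | --1-0,-111-,0--10,01--0,011--
  15 | -111-,011--
  16 | 10-0-  (sole → essential)
  17 | -0-01,10-0-
  20 | --1-0,-010-,10-0-,101--
  21 | -0-01,-010-,10-0-,101--
  22 | --1-0,1-11-,101--
  23 | 1-11-,101--
  27 | 11-11  (sole → essential)
  28 | --1-0  (sole → essential)
  30 | --1-0,-111-,1-11-
  31 | -111-,1-11-,11-11
Essential prime implicants: --1-0, 01--0, 10-0-, 11-11
Petrick residual → -0-01, 0001-, 011--, 1-11-
Minimum SOP uses 8 PIs: ce' + b'd'e + a'b'c'd + a'be' + a'bc + acd + ab'd' + abde

8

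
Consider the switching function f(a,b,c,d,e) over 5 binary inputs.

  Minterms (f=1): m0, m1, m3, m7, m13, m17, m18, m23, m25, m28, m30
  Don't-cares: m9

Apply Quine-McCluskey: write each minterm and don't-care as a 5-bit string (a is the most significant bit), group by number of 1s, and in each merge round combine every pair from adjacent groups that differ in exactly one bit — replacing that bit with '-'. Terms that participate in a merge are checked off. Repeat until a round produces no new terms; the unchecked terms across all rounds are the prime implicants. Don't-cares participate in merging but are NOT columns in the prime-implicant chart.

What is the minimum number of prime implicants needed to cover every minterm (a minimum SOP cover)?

Round 0: 00000✓ 00001✓ 00011✓ 00111✓ 01001✓ 01101✓ 10001✓ 10010 10111✓ 11001✓ 11100✓ 11110✓
Round 1: -0001✓ -0111 -1001✓ 0-001✓ 00-11 000-1 0000- 01-01 1-001✓ 111-0
Round 2: --001
PIs = {--001, -0111, 00-11, 000-1, 0000-, 01-01, 10010, 111-0}
Coverage chart:
  m0: 0000- ←essential
  m1: --001,000-1,0000-
  m3: 00-11,000-1
  m7: -0111,00-11
  m13: 01-01 ←essential
  m17: --001 ←essential
  m18: 10010 ←essential
  m23: -0111 ←essential
  m25: --001 ←essential
  m28: 111-0 ←essential
  m30: 111-0 ←essential
Essential: --001, -0111, 0000-, 01-01, 10010, 111-0
Petrick residual → 00-11
Min cover (7 terms): c'd'e + b'cde + a'b'de + a'b'c'd' + a'bd'e + ab'c'de' + abce'

7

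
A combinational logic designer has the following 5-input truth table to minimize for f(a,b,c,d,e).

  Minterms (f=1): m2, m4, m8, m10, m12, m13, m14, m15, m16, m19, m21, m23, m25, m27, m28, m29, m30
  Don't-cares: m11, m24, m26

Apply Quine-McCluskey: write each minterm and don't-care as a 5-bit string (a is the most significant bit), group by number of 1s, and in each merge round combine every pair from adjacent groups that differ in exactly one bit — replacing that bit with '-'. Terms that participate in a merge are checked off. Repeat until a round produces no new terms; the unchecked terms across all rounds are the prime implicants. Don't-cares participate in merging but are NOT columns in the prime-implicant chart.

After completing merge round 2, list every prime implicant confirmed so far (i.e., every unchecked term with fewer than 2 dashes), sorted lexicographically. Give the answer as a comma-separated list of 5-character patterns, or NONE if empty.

Round 0: 00010✓ 00100✓ 01000✓ 01010✓ 01011✓ 01100✓ 01101✓ 01110✓ 01111✓ 10000✓ 10011✓ 10101✓ 10111✓ 11000✓ 11001✓ 11010✓ 11011✓ 11100✓ 11101✓ 11110✓
Round 1: -1000✓ -1010✓ -1011✓ -1100✓ -1101✓ -1110✓ 0-010 0-100 01-00✓ 01-10✓ 01-11✓ 010-0✓ 0101-✓ 011-0✓ 011-1✓ 0110-✓ 0111-✓ 1-000 1-011 1-101 10-11 101-1 11-00✓ 11-01✓ 11-10✓ 110-0✓ 110-1✓ 1100-✓ 1101-✓ 111-0✓ 1110-✓
Round 2: -1-00✓ -1-10✓ -10-0✓ -101- -11-0✓ -110- 01--0✓ 01-1- 011-- 11--0✓ 11-0- 110--
Round 3: -1--0
PIs = {-1--0, -101-, -110-, 0-010, 0-100, 01-1-, 011--, 1-000, 1-011, 1-101, 10-11, 101-1, 11-0-, 110--}

0-010, 0-100, 1-000, 1-011, 1-101, 10-11, 101-1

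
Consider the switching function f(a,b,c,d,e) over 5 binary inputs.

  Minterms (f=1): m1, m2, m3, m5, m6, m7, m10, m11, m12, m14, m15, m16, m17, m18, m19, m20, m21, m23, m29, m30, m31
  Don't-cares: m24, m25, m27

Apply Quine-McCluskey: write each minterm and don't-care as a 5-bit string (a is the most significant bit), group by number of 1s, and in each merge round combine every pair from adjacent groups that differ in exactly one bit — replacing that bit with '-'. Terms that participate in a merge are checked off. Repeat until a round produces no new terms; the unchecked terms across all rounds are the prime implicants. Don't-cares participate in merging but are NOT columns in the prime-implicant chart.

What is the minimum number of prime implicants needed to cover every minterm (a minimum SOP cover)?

Round 0: 00001✓ 00010✓ 00011✓ 00101✓ 00110✓ 00111✓ 01010✓ 01011✓ 01100✓ 01110✓ 01111✓ 10000✓ 10001✓ 10010✓ 10011✓ 10100✓ 10101✓ 10111✓ 11000✓ 11001✓ 11011✓ 11101✓ 11110✓ 11111✓
Round 1: -0001✓ -0010✓ -0011✓ -0101✓ -0111✓ -1011✓ -1110✓ -1111✓ 0-010✓ 0-011✓ 0-110✓ 0-111✓ 00-01✓ 00-10✓ 00-11✓ 000-1✓ 0001-✓ 001-1✓ 0011-✓ 01-10✓ 01-11✓ 0101-✓ 011-0 0111-✓ 1-000✓ 1-001✓ 1-011✓ 1-101✓ 1-111✓ 10-00✓ 10-01✓ 10-11✓ 100-0✓ 100-1✓ 1000-✓ 1001-✓ 101-1✓ 1010-✓ 11-01✓ 11-11✓ 110-1✓ 1100-✓ 111-1✓ 1111-✓
Round 2: --011✓ --111✓ -0-01✓ -0-11✓ -00-1✓ -001- -01-1✓ -1-11✓ -111- 0--10✓ 0--11✓ 0-01-✓ 0-11-✓ 00--1✓ 00-1-✓ 01-1-✓ 1--01✓ 1--11✓ 1-0-1✓ 1-00- 1-1-1✓ 10--1✓ 10-0- 100-- 11--1✓
Round 3: ---11 -0--1 0--1- 1---1
PIs = {---11, -0--1, -001-, -111-, 0--1-, 011-0, 1---1, 1-00-, 10-0-, 100--}
Coverage chart:
  m1: -0--1 ←essential
  m2: -001-,0--1-
  m3: ---11,-0--1,-001-,0--1-
  m5: -0--1 ←essential
  m6: 0--1- ←essential
  m7: ---11,-0--1,0--1-
  m10: 0--1- ←essential
  m11: ---11,0--1-
  m12: 011-0 ←essential
  m14: -111-,0--1-,011-0
  m15: ---11,-111-,0--1-
  m16: 1-00-,10-0-,100--
  m17: -0--1,1---1,1-00-,10-0-,100--
  m18: -001-,100--
  m19: ---11,-0--1,-001-,1---1,100--
  m20: 10-0- ←essential
  m21: -0--1,1---1,10-0-
  m23: ---11,-0--1,1---1
  m29: 1---1 ←essential
  m30: -111- ←essential
  m31: ---11,-111-,1---1
Essential: -0--1, -111-, 0--1-, 011-0, 1---1, 10-0-
Petrick residual → -001-
Min cover (7 terms): b'e + b'c'd + bcd + a'd + a'bce' + ae + ab'd'

7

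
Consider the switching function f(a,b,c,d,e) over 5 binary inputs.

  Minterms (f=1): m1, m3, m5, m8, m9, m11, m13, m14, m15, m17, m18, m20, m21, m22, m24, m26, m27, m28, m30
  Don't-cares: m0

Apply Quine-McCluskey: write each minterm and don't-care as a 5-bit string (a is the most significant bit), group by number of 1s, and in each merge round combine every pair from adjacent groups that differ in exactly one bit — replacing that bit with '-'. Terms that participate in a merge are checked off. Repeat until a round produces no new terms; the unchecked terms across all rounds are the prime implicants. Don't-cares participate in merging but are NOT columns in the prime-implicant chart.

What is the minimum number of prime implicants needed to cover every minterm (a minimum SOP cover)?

Round 0: 00000✓ 00001✓ 00011✓ 00101✓ 01000✓ 01001✓ 01011✓ 01101✓ 01110✓ 01111✓ 10001✓ 10010✓ 10100✓ 10101✓ 10110✓ 11000✓ 11010✓ 11011✓ 11100✓ 11110✓
Round 1: -0001✓ -0101✓ -1000 -1011 -1110 0-000✓ 0-001✓ 0-011✓ 0-101✓ 00-01✓ 000-1✓ 0000-✓ 01-01✓ 01-11✓ 010-1✓ 0100-✓ 011-1✓ 0111- 1-010✓ 1-100✓ 1-110✓ 10-01✓ 10-10✓ 101-0✓ 1010- 11-00✓ 11-10✓ 110-0✓ 1101- 111-0✓
Round 2: -0-01 0--01 0-0-1 0-00- 01--1 1--10 1-1-0 11--0
PIs = {-0-01, -1000, -1011, -1110, 0--01, 0-0-1, 0-00-, 01--1, 0111-, 1--10, 1-1-0, 1010-, 11--0, 1101-}
Coverage chart:
  m1: -0-01,0--01,0-0-1,0-00-
  m3: 0-0-1 ←essential
  m5: -0-01,0--01
  m8: -1000,0-00-
  m9: 0--01,0-0-1,0-00-,01--1
  m11: -1011,0-0-1,01--1
  m13: 0--01,01--1
  m14: -1110,0111-
  m15: 01--1,0111-
  m17: -0-01 ←essential
  m18: 1--10 ←essential
  m20: 1-1-0,1010-
  m21: -0-01,1010-
  m22: 1--10,1-1-0
  m24: -1000,11--0
  m26: 1--10,11--0,1101-
  m27: -1011,1101-
  m28: 1-1-0,11--0
  m30: -1110,1--10,1-1-0,11--0
Essential: -0-01, 0-0-1, 1--10
Petrick residual → -1000, -1011, -1110, 01--1, 1-1-0
Min cover (8 terms): b'd'e + bc'd'e' + bc'de + bcde' + a'c'e + a'be + ade' + ace'

8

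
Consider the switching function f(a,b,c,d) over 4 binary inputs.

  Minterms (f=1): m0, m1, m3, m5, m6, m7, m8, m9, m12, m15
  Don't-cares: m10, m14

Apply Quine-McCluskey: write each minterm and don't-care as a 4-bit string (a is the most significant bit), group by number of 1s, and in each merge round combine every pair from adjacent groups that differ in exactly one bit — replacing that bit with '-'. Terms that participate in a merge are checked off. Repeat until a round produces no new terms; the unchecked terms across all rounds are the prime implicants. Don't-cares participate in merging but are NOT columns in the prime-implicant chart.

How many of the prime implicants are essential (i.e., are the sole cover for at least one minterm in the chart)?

4

size-2^0 implicants → 0000(✓)  0001(✓)  0011(✓)  0101(✓)  0110(✓)  0111(✓)  1000(✓)  1001(✓)  1010(✓)  1100(✓)  1110(✓)  1111(✓)
size-2^1 implicants → -000(✓)  -001(✓)  -110(✓)  -111(✓)  0-01(✓)  0-11(✓)  00-1(✓)  000-(✓)  01-1(✓)  011-(✓)  1-00(✓)  1-10(✓)  10-0(✓)  100-(✓)  11-0(✓)  111-(✓)
size-2^2 implicants → -00-  -11-  0--1  1--0
Unchecked terms (primes): -00-, -11-, 0--1, 1--0
Minterm coverage:
  m0 ⊆ -00- [E]
  m1 ⊆ -00-,0--1
  m3 ⊆ 0--1 [E]
  m5 ⊆ 0--1 [E]
  m6 ⊆ -11- [E]
  m7 ⊆ -11-,0--1
  m8 ⊆ -00-,1--0
  m9 ⊆ -00- [E]
  m12 ⊆ 1--0 [E]
  m15 ⊆ -11- [E]
E = {-00-, -11-, 0--1, 1--0}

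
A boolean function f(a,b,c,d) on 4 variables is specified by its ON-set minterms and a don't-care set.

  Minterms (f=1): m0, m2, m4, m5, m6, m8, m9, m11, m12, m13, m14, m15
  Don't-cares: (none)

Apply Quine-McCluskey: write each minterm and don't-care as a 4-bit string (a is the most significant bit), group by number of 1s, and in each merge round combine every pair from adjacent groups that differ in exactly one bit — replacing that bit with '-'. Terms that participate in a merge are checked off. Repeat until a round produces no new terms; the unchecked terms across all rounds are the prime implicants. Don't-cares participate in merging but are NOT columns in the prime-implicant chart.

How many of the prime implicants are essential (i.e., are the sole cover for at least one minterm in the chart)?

Round 0: 0000✓ 0010✓ 0100✓ 0101✓ 0110✓ 1000✓ 1001✓ 1011✓ 1100✓ 1101✓ 1110✓ 1111✓
Round 1: -000✓ -100✓ -101✓ -110✓ 0-00✓ 0-10✓ 00-0✓ 01-0✓ 010-✓ 1-00✓ 1-01✓ 1-11✓ 10-1✓ 100-✓ 11-0✓ 11-1✓ 110-✓ 111-✓
Round 2: --00 -1-0 -10- 0--0 1--1 1-0- 11--
PIs = {--00, -1-0, -10-, 0--0, 1--1, 1-0-, 11--}
Coverage chart:
  m0: --00,0--0
  m2: 0--0 ←essential
  m4: --00,-1-0,-10-,0--0
  m5: -10- ←essential
  m6: -1-0,0--0
  m8: --00,1-0-
  m9: 1--1,1-0-
  m11: 1--1 ←essential
  m12: --00,-1-0,-10-,1-0-,11--
  m13: -10-,1--1,1-0-,11--
  m14: -1-0,11--
  m15: 1--1,11--
Essential: -10-, 0--0, 1--1

3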